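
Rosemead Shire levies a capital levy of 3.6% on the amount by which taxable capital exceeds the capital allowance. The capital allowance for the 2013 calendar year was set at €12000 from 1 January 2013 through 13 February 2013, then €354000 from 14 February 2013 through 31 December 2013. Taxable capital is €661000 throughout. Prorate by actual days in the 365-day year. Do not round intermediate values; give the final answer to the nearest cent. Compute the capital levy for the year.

€12536.19

1 January – 13 February 2013: 44 days, exemption €12000 → (€661000 − €12000) × 3.6% × 44/365 = €2816.4822
14 February – 31 December 2013: 321 days, exemption €354000 → (€661000 − €354000) × 3.6% × 321/365 = €9719.7041
Total = €12536.1863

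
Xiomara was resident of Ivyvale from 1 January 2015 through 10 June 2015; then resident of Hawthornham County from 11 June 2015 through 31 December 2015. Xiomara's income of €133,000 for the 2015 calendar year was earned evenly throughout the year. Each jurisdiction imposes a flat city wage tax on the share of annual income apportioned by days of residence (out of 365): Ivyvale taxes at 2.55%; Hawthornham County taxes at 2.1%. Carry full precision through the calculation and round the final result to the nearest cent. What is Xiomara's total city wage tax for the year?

Ivyvale, 1 January – 10 June 2015: 161 days → €133,000 × 2.55% × 161/365 = €1,495.9767
Hawthornham County, 11 June – 31 December 2015: 204 days → €133,000 × 2.1% × 204/365 = €1,561.0192
Total = €3,056.9959

€3,057.00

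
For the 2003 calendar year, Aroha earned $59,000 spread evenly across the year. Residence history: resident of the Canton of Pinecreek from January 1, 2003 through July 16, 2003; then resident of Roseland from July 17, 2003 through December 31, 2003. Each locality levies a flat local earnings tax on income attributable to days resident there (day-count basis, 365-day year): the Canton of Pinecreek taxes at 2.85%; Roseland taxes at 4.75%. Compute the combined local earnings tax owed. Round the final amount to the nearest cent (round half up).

$2,197.47

The Canton of Pinecreek, January 1 – July 16, 2003: 197 days → $59,000 × 2.85% × 197/365 = $907.5493
Roseland, July 17 – December 31, 2003: 168 days → $59,000 × 4.75% × 168/365 = $1,289.9178
Total = $2,197.4671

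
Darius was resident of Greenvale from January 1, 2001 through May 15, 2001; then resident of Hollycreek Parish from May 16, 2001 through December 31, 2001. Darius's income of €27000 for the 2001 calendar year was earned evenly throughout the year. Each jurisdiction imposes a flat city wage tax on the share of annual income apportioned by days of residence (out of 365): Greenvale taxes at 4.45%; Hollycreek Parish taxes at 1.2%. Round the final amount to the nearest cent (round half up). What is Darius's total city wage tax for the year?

Greenvale, January 1 – May 15, 2001: 135 days → €27000 × 4.45% × 135/365 = €444.3904
Hollycreek Parish, May 16 – December 31, 2001: 230 days → €27000 × 1.2% × 230/365 = €204.1644
Total = €648.5548

€648.55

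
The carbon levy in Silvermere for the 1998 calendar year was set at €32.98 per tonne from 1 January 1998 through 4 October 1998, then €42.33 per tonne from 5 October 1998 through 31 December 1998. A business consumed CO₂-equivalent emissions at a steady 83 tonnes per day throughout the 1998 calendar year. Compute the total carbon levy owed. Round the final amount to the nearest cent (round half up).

€1067421.50

1 January – 4 October 1998: 277 days × 83 tonnes/day = 22,991 tonnes at €32.98/tonne → €758243.18
5 October – 31 December 1998: 88 days × 83 tonnes/day = 7,304 tonnes at €42.33/tonne → €309178.32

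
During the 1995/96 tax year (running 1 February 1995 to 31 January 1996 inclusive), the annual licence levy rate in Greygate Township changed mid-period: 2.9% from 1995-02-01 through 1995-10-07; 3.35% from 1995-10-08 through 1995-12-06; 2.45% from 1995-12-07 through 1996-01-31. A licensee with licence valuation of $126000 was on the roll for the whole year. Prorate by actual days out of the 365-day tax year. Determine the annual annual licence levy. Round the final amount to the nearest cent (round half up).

$3660.21

1995-02-01 to 1995-10-07: 249 days at 2.9% → $126000 × 2.9% × 249/365 = $2492.7288
1995-10-08 to 1995-12-06: 60 days at 3.35% → $126000 × 3.35% × 60/365 = $693.8630
1995-12-07 to 1996-01-31: 56 days at 2.45% → $126000 × 2.45% × 56/365 = $473.6219
Total = $3660.2137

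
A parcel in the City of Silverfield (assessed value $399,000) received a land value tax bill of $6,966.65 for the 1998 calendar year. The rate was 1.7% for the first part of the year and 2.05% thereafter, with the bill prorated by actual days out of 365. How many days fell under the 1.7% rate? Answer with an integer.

Let d = days at the first rate; then 365 − d days at the second rate.
$399,000 × [1.7%·d + 2.05%·(365−d)] / 365 = $6,966.65
Solving gives d = 317, so the new rate took effect on 14 November 1998.

317 days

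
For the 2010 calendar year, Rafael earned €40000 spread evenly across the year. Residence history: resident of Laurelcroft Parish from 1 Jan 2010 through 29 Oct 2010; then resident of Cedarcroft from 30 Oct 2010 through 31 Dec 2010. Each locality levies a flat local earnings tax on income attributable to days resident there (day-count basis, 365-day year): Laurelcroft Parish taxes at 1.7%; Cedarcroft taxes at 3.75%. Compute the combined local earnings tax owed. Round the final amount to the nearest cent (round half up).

Laurelcroft Parish, 1 Jan – 29 Oct 2010: 302 days → €40000 × 1.7% × 302/365 = €562.6301
Cedarcroft, 30 Oct – 31 Dec 2010: 63 days → €40000 × 3.75% × 63/365 = €258.9041
Total = €821.5342

€821.53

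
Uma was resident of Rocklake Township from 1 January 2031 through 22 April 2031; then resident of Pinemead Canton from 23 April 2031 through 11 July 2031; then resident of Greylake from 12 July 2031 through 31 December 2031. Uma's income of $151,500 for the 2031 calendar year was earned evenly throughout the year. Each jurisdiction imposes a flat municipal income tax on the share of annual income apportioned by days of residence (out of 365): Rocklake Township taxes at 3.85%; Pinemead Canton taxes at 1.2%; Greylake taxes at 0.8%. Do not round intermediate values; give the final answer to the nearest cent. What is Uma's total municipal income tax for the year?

$2,762.70

Rocklake Township, 1 January – 22 April 2031: 112 days → $151,500 × 3.85% × 112/365 = $1,789.7753
Pinemead Canton, 23 April – 11 July 2031: 80 days → $151,500 × 1.2% × 80/365 = $398.4658
Greylake, 12 July – 31 December 2031: 173 days → $151,500 × 0.8% × 173/365 = $574.4548
Total = $2,762.6959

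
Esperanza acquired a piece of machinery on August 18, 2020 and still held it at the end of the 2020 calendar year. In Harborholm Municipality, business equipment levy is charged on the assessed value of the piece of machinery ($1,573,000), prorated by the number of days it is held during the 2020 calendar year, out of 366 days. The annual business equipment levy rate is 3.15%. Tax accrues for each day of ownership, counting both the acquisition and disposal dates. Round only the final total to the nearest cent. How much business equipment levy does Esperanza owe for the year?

$18,411.84

Days held (August 18 – December 31, 2020): 136 out of 366
Tax = $1,573,000 × 3.15% × 136/366 = $18,411.8361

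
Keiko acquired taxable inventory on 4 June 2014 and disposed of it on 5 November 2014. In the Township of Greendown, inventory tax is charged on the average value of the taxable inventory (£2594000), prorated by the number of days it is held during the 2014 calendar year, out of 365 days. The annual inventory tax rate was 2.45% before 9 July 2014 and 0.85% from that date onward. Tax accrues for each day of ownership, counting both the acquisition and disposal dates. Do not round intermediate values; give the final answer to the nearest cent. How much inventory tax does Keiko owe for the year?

4 June – 8 July 2014: 35 days at 2.45% → £2594000 × 2.45% × 35/365 = £6094.1233
9 July – 5 November 2014: 120 days at 0.85% → £2594000 × 0.85% × 120/365 = £7248.9863
Total = £13343.1096

£13343.11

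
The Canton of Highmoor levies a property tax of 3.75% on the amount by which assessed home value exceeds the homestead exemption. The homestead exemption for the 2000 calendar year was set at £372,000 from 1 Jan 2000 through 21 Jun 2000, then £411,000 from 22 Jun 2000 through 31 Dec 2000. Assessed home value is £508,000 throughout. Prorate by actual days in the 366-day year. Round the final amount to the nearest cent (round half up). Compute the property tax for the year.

1 Jan – 21 Jun 2000: 173 days, exemption £372,000 → (£508,000 − £372,000) × 3.75% × 173/366 = £2,410.6557
22 Jun – 31 Dec 2000: 193 days, exemption £411,000 → (£508,000 − £411,000) × 3.75% × 193/366 = £1,918.1352
Total = £4,328.7910

£4,328.79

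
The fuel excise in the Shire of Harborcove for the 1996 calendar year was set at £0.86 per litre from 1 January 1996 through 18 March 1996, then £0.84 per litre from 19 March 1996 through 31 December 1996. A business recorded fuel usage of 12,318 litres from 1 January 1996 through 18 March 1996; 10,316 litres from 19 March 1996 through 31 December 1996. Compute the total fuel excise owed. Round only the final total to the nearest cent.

1 January – 18 March 1996: 12,318 litres at £0.86/litre → £10,593.48
19 March – 31 December 1996: 10,316 litres at £0.84/litre → £8,665.44

£19,258.92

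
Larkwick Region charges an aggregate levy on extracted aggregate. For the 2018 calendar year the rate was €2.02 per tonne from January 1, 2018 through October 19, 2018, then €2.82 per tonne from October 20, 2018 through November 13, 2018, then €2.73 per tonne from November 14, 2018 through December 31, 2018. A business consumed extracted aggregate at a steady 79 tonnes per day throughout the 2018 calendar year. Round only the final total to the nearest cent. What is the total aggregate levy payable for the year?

January 1 – October 19, 2018: 292 days × 79 tonnes/day = 23,068 tonnes at €2.02/tonne → €46597.36
October 20 – November 13, 2018: 25 days × 79 tonnes/day = 1,975 tonnes at €2.82/tonne → €5569.50
November 14 – December 31, 2018: 48 days × 79 tonnes/day = 3,792 tonnes at €2.73/tonne → €10352.16

€62519.02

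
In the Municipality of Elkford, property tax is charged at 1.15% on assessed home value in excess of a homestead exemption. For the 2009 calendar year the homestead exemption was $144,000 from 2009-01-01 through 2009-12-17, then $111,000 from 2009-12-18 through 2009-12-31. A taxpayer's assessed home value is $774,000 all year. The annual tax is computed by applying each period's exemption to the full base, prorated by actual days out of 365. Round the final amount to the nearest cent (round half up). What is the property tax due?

$7,259.56

2009-01-01 to 2009-12-17: 351 days, exemption $144,000 → ($774,000 − $144,000) × 1.15% × 351/365 = $6,967.1096
2009-12-18 to 2009-12-31: 14 days, exemption $111,000 → ($774,000 − $111,000) × 1.15% × 14/365 = $292.4466
Total = $7,259.5562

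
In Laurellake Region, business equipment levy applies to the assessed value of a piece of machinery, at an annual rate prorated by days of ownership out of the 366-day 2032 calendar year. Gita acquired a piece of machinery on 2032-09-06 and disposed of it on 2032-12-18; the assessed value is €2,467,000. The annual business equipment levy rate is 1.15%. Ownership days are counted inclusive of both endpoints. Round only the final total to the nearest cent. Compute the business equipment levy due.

€8,061.56

Days held (2032-09-06 to 2032-12-18): 104 out of 366
Tax = €2,467,000 × 1.15% × 104/366 = €8,061.5628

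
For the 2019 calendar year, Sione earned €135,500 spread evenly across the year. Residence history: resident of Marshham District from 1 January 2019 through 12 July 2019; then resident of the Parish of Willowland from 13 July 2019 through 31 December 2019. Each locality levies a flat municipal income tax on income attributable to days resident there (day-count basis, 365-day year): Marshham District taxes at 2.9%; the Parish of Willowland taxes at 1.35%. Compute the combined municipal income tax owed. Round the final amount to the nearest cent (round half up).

€2,939.79

Marshham District, 1 January – 12 July 2019: 193 days → €135,500 × 2.9% × 193/365 = €2,077.7904
The Parish of Willowland, 13 July – 31 December 2019: 172 days → €135,500 × 1.35% × 172/365 = €862.0027
Total = €2,939.7932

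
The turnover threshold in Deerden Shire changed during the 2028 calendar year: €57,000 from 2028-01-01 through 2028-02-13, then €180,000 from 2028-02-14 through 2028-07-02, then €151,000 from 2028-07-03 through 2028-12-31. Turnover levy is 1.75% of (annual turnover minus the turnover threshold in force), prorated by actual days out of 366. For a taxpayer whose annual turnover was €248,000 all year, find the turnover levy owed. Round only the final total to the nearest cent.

€1,701.13

2028-01-01 to 2028-02-13: 44 days, exemption €57,000 → (€248,000 − €57,000) × 1.75% × 44/366 = €401.8306
2028-02-14 to 2028-07-02: 140 days, exemption €180,000 → (€248,000 − €180,000) × 1.75% × 140/366 = €455.1913
2028-07-03 to 2028-12-31: 182 days, exemption €151,000 → (€248,000 − €151,000) × 1.75% × 182/366 = €844.1120
Total = €1,701.1339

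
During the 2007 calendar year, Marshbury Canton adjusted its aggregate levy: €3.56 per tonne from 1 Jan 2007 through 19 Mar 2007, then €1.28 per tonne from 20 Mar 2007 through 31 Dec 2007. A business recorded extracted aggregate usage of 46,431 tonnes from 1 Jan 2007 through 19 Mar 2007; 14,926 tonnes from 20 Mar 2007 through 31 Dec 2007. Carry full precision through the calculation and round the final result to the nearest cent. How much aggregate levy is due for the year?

1 Jan – 19 Mar 2007: 46,431 tonnes at €3.56/tonne → €165,294.36
20 Mar – 31 Dec 2007: 14,926 tonnes at €1.28/tonne → €19,105.28

€184,399.64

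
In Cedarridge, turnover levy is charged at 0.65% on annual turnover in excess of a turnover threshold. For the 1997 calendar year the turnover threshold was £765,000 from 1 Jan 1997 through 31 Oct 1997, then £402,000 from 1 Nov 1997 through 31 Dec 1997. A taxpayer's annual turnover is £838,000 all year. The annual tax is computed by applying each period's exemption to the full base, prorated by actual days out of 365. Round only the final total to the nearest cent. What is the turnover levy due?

1 Jan – 31 Oct 1997: 304 days, exemption £765,000 → (£838,000 − £765,000) × 0.65% × 304/365 = £395.2000
1 Nov – 31 Dec 1997: 61 days, exemption £402,000 → (£838,000 − £402,000) × 0.65% × 61/365 = £473.6274
Total = £868.8274

£868.83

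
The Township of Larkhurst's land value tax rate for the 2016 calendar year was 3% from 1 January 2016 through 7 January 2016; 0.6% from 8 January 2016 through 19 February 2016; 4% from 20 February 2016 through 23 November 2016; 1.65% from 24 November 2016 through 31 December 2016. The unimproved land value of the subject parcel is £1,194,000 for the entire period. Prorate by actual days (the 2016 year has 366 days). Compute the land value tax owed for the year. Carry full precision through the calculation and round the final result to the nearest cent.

£39,848.93

1 January – 7 January 2016: 7 days at 3% → £1,194,000 × 3% × 7/366 = £685.0820
8 January – 19 February 2016: 43 days at 0.6% → £1,194,000 × 0.6% × 43/366 = £841.6721
20 February – 23 November 2016: 278 days at 4% → £1,194,000 × 4% × 278/366 = £36,276.7213
24 November – 31 December 2016: 38 days at 1.65% → £1,194,000 × 1.65% × 38/366 = £2,045.4590
Total = £39,848.9344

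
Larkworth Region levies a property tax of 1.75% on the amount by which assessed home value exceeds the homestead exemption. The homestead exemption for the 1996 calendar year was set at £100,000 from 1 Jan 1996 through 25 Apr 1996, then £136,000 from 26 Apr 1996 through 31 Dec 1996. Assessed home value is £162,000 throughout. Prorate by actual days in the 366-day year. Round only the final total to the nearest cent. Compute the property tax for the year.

£654.67

1 Jan – 25 Apr 1996: 116 days, exemption £100,000 → (£162,000 − £100,000) × 1.75% × 116/366 = £343.8798
26 Apr – 31 Dec 1996: 250 days, exemption £136,000 → (£162,000 − £136,000) × 1.75% × 250/366 = £310.7923
Total = £654.6721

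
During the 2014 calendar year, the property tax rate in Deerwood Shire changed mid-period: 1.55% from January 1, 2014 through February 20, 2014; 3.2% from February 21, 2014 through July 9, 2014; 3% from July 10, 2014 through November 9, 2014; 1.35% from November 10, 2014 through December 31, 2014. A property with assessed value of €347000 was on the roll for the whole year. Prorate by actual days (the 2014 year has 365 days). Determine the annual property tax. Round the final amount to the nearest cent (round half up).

€9155.57

January 1 – February 20, 2014: 51 days at 1.55% → €347000 × 1.55% × 51/365 = €751.5164
February 21 – July 9, 2014: 139 days at 3.2% → €347000 × 3.2% × 139/365 = €4228.6466
July 10 – November 9, 2014: 123 days at 3% → €347000 × 3% × 123/365 = €3508.0274
November 10 – December 31, 2014: 52 days at 1.35% → €347000 × 1.35% × 52/365 = €667.3808
Total = €9155.5712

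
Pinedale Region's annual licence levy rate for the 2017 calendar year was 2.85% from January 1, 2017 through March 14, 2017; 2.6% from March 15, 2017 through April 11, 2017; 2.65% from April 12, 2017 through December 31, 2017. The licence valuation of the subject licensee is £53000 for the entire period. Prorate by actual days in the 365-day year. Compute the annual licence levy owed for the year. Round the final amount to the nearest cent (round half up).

January 1 – March 14, 2017: 73 days at 2.85% → £53000 × 2.85% × 73/365 = £302.1000
March 15 – April 11, 2017: 28 days at 2.6% → £53000 × 2.6% × 28/365 = £105.7096
April 12 – December 31, 2017: 264 days at 2.65% → £53000 × 2.65% × 264/365 = £1015.8575
Total = £1423.6671

£1423.67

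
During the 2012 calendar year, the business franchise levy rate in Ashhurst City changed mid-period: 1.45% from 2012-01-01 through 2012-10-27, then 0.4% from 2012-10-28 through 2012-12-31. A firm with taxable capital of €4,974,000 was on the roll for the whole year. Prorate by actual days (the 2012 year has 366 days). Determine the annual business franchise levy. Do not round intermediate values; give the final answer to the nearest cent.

2012-01-01 to 2012-10-27: 301 days at 1.45% → €4,974,000 × 1.45% × 301/366 = €59,314.2705
2012-10-28 to 2012-12-31: 65 days at 0.4% → €4,974,000 × 0.4% × 65/366 = €3,533.4426
Total = €62,847.7131

€62,847.71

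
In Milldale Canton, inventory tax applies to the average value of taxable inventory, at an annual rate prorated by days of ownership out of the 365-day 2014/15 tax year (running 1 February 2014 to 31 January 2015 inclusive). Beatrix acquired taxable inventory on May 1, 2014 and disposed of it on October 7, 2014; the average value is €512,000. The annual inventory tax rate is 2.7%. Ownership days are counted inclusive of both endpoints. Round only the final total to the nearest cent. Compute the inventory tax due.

€6,059.84

Days held (May 1 – October 7, 2014): 160 out of 365
Tax = €512,000 × 2.7% × 160/365 = €6,059.8356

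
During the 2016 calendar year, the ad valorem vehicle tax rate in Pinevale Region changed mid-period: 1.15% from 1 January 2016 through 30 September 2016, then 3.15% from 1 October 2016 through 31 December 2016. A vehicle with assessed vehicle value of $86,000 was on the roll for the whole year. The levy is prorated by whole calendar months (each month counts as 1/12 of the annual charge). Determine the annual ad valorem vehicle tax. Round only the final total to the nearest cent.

$1,419.00

1 January – 30 September 2016: 9 months at 1.15% → $86,000 × 1.15% × 9/12 = $741.7500
1 October – 31 December 2016: 3 months at 3.15% → $86,000 × 3.15% × 3/12 = $677.2500
Total = $1,419.0000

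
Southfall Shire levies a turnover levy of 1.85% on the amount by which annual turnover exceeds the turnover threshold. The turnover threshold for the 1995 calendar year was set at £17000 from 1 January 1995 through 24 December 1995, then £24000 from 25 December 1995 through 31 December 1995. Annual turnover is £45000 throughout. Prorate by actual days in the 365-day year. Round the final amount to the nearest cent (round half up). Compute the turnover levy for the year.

1 January – 24 December 1995: 358 days, exemption £17000 → (£45000 − £17000) × 1.85% × 358/365 = £508.0658
25 December – 31 December 1995: 7 days, exemption £24000 → (£45000 − £24000) × 1.85% × 7/365 = £7.4507
Total = £515.5164

£515.52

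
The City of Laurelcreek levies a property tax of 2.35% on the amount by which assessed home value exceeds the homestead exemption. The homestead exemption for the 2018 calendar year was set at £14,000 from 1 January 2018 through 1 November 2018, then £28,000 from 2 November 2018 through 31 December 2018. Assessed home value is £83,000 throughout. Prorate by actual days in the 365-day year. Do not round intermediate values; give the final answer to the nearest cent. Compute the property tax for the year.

1 January – 1 November 2018: 305 days, exemption £14,000 → (£83,000 − £14,000) × 2.35% × 305/365 = £1,354.9521
2 November – 31 December 2018: 60 days, exemption £28,000 → (£83,000 − £28,000) × 2.35% × 60/365 = £212.4658
Total = £1,567.4178

£1,567.42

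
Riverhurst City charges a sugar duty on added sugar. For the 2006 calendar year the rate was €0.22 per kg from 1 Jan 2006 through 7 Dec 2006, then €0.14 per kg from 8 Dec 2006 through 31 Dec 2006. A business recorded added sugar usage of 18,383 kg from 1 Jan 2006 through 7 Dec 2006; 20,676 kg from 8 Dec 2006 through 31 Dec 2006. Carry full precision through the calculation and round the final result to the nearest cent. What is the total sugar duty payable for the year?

€6,938.90

1 Jan – 7 Dec 2006: 18,383 kg at €0.22/kg → €4,044.26
8 Dec – 31 Dec 2006: 20,676 kg at €0.14/kg → €2,894.64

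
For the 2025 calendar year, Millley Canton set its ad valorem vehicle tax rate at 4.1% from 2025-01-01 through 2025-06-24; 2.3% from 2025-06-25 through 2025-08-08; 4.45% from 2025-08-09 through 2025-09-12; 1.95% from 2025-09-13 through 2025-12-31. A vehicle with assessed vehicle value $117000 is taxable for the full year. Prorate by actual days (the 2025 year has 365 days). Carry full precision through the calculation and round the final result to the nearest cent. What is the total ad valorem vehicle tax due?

2025-01-01 to 2025-06-24: 175 days at 4.1% → $117000 × 4.1% × 175/365 = $2299.9315
2025-06-25 to 2025-08-08: 45 days at 2.3% → $117000 × 2.3% × 45/365 = $331.7671
2025-08-09 to 2025-09-12: 35 days at 4.45% → $117000 × 4.45% × 35/365 = $499.2534
2025-09-13 to 2025-12-31: 110 days at 1.95% → $117000 × 1.95% × 110/365 = $687.5753
Total = $3818.5274

$3818.53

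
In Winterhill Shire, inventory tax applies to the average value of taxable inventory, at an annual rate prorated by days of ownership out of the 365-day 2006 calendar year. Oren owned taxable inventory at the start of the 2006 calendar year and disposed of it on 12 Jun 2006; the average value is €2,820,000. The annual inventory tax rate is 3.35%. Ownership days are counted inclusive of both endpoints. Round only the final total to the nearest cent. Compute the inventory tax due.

€42,187.97

Days held (1 Jan – 12 Jun 2006): 163 out of 365
Tax = €2,820,000 × 3.35% × 163/365 = €42,187.9726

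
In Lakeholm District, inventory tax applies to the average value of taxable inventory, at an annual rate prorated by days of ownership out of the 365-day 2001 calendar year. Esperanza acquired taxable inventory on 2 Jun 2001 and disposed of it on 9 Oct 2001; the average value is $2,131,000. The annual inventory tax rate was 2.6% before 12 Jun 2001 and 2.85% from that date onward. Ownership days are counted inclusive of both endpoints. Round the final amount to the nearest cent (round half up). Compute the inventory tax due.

2 Jun – 11 Jun 2001: 10 days at 2.6% → $2,131,000 × 2.6% × 10/365 = $1,517.9726
12 Jun – 9 Oct 2001: 120 days at 2.85% → $2,131,000 × 2.85% × 120/365 = $19,967.1781
Total = $21,485.1507

$21,485.15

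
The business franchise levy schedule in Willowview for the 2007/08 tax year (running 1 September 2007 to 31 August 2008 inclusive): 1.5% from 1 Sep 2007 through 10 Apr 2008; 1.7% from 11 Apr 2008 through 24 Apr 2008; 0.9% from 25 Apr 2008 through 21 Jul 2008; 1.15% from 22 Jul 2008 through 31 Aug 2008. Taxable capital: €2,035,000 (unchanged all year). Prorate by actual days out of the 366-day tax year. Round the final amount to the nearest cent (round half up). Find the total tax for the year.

€26,947.07

1 Sep 2007 – 10 Apr 2008: 223 days at 1.5% → €2,035,000 × 1.5% × 223/366 = €18,598.5656
11 Apr – 24 Apr 2008: 14 days at 1.7% → €2,035,000 × 1.7% × 14/366 = €1,323.3060
25 Apr – 21 Jul 2008: 88 days at 0.9% → €2,035,000 × 0.9% × 88/366 = €4,403.6066
22 Jul – 31 Aug 2008: 41 days at 1.15% → €2,035,000 × 1.15% × 41/366 = €2,621.5915
Total = €26,947.0697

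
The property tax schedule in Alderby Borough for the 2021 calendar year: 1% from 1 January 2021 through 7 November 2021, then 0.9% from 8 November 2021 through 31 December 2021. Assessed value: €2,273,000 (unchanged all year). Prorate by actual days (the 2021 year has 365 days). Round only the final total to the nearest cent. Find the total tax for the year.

€22,393.72

1 January – 7 November 2021: 311 days at 1% → €2,273,000 × 1% × 311/365 = €19,367.2055
8 November – 31 December 2021: 54 days at 0.9% → €2,273,000 × 0.9% × 54/365 = €3,026.5151
Total = €22,393.7205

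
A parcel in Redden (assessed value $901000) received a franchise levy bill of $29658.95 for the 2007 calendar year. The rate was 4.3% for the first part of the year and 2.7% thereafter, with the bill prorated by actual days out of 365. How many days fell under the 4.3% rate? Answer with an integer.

135 days

Let d = days at the first rate; then 365 − d days at the second rate.
$901000 × [4.3%·d + 2.7%·(365−d)] / 365 = $29658.95
Solving gives d = 135, so the new rate took effect on 16 May 2007.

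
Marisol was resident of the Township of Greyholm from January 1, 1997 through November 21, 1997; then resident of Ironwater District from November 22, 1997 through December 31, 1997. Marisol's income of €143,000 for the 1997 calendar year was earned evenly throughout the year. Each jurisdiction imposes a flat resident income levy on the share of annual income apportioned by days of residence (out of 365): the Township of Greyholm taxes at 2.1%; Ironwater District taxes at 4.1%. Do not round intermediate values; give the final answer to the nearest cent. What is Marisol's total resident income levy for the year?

€3,316.42

The Township of Greyholm, January 1 – November 21, 1997: 325 days → €143,000 × 2.1% × 325/365 = €2,673.9041
Ironwater District, November 22 – December 31, 1997: 40 days → €143,000 × 4.1% × 40/365 = €642.5205
Total = €3,316.4247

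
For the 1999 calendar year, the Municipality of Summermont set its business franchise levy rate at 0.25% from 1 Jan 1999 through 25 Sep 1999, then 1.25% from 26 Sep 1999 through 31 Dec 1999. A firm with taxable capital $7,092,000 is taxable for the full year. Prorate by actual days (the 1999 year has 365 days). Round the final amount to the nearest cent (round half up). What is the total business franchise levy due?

$36,577.23

1 Jan – 25 Sep 1999: 268 days at 0.25% → $7,092,000 × 0.25% × 268/365 = $13,018.1918
26 Sep – 31 Dec 1999: 97 days at 1.25% → $7,092,000 × 1.25% × 97/365 = $23,559.0411
Total = $36,577.2329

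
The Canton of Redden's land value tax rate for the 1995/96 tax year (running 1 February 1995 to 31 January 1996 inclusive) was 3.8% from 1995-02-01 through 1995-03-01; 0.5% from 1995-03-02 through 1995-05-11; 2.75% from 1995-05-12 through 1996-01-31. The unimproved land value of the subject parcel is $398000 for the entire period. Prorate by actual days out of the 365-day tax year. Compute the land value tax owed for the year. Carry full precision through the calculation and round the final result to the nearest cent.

1995-02-01 to 1995-03-01: 29 days at 3.8% → $398000 × 3.8% × 29/365 = $1201.6329
1995-03-02 to 1995-05-11: 71 days at 0.5% → $398000 × 0.5% × 71/365 = $387.0959
1995-05-12 to 1996-01-31: 265 days at 2.75% → $398000 × 2.75% × 265/365 = $7946.3699
Total = $9535.0986

$9535.10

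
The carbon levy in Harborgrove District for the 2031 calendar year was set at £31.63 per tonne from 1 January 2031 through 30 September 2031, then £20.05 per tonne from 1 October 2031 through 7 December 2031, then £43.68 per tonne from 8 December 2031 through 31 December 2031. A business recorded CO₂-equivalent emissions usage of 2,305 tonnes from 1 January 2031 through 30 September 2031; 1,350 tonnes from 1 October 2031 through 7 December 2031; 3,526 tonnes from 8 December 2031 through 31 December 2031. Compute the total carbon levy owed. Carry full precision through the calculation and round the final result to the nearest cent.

£253,990.33

1 January – 30 September 2031: 2,305 tonnes at £31.63/tonne → £72,907.15
1 October – 7 December 2031: 1,350 tonnes at £20.05/tonne → £27,067.50
8 December – 31 December 2031: 3,526 tonnes at £43.68/tonne → £154,015.68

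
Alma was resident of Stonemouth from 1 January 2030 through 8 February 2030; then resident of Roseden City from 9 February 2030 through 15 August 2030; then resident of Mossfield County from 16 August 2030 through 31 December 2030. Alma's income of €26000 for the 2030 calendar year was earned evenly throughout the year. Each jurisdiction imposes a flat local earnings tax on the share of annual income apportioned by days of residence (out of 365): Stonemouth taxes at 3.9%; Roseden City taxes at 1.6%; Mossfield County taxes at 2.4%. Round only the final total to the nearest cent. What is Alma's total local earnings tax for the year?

€558.54

Stonemouth, 1 January – 8 February 2030: 39 days → €26000 × 3.9% × 39/365 = €108.3452
Roseden City, 9 February – 15 August 2030: 188 days → €26000 × 1.6% × 188/365 = €214.2685
Mossfield County, 16 August – 31 December 2030: 138 days → €26000 × 2.4% × 138/365 = €235.9233
Total = €558.5370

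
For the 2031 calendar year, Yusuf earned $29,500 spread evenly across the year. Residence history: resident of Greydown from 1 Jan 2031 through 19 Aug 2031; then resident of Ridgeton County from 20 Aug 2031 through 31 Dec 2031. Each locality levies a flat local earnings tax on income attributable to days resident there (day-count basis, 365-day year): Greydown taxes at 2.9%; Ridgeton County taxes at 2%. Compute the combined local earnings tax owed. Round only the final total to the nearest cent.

Greydown, 1 Jan – 19 Aug 2031: 231 days → $29,500 × 2.9% × 231/365 = $541.4260
Ridgeton County, 20 Aug – 31 Dec 2031: 134 days → $29,500 × 2% × 134/365 = $216.6027
Total = $758.0288

$758.03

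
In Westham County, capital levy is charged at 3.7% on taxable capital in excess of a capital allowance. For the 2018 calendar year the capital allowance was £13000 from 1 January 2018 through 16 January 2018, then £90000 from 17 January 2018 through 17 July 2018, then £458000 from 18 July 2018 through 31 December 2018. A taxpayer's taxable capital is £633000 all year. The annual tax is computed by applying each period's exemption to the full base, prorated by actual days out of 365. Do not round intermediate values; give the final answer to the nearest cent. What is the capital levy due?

£13986.10

1 January – 16 January 2018: 16 days, exemption £13000 → (£633000 − £13000) × 3.7% × 16/365 = £1005.5890
17 January – 17 July 2018: 182 days, exemption £90000 → (£633000 − £90000) × 3.7% × 182/365 = £10017.9781
18 July – 31 December 2018: 167 days, exemption £458000 → (£633000 − £458000) × 3.7% × 167/365 = £2962.5342
Total = £13986.1014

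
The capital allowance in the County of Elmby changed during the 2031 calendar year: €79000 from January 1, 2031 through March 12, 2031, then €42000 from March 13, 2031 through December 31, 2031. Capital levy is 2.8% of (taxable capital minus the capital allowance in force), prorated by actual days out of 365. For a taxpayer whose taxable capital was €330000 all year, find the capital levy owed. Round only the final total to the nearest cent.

€7862.48

January 1 – March 12, 2031: 71 days, exemption €79000 → (€330000 − €79000) × 2.8% × 71/365 = €1367.0904
March 13 – December 31, 2031: 294 days, exemption €42000 → (€330000 − €42000) × 2.8% × 294/365 = €6495.3863
Total = €7862.4767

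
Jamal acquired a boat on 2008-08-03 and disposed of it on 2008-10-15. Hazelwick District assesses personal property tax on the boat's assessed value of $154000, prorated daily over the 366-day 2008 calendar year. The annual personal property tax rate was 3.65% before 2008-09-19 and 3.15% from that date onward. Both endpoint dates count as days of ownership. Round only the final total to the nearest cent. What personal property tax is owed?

$1079.68

2008-08-03 to 2008-09-18: 47 days at 3.65% → $154000 × 3.65% × 47/366 = $721.8224
2008-09-19 to 2008-10-15: 27 days at 3.15% → $154000 × 3.15% × 27/366 = $357.8607
Total = $1079.6831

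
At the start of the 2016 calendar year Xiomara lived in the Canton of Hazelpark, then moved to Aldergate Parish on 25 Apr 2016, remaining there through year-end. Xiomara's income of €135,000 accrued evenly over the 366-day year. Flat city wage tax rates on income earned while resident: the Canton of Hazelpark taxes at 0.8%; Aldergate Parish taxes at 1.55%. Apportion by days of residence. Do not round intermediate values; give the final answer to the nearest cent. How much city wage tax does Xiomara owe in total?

The Canton of Hazelpark, 1 Jan – 24 Apr 2016: 115 days → €135,000 × 0.8% × 115/366 = €339.3443
Aldergate Parish, 25 Apr – 31 Dec 2016: 251 days → €135,000 × 1.55% × 251/366 = €1,435.0205
Total = €1,774.3648

€1,774.36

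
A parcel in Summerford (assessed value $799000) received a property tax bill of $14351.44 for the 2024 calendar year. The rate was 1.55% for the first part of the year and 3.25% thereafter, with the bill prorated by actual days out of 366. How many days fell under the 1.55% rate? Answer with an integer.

313 days

Let d = days at the first rate; then 366 − d days at the second rate.
$799000 × [1.55%·d + 3.25%·(366−d)] / 366 = $14351.44
Solving gives d = 313, so the new rate took effect on November 9, 2024.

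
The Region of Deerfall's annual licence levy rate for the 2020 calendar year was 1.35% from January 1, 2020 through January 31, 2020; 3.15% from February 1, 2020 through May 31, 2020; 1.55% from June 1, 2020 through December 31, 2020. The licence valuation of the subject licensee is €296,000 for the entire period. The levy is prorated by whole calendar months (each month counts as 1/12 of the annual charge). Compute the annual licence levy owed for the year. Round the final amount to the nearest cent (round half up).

€6,117.33

January 1 – January 31, 2020: 1 month at 1.35% → €296,000 × 1.35% × 1/12 = €333.0000
February 1 – May 31, 2020: 4 months at 3.15% → €296,000 × 3.15% × 4/12 = €3,108.0000
June 1 – December 31, 2020: 7 months at 1.55% → €296,000 × 1.55% × 7/12 = €2,676.3333
Total = €6,117.3333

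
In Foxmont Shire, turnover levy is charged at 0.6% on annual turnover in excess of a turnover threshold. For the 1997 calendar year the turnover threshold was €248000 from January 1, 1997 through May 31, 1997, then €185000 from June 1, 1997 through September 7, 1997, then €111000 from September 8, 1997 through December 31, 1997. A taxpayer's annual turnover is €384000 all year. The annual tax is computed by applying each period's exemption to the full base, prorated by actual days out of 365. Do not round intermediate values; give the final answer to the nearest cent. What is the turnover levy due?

January 1 – May 31, 1997: 151 days, exemption €248000 → (€384000 − €248000) × 0.6% × 151/365 = €337.5781
June 1 – September 7, 1997: 99 days, exemption €185000 → (€384000 − €185000) × 0.6% × 99/365 = €323.8521
September 8 – December 31, 1997: 115 days, exemption €111000 → (€384000 − €111000) × 0.6% × 115/365 = €516.0822
Total = €1177.5123

€1177.51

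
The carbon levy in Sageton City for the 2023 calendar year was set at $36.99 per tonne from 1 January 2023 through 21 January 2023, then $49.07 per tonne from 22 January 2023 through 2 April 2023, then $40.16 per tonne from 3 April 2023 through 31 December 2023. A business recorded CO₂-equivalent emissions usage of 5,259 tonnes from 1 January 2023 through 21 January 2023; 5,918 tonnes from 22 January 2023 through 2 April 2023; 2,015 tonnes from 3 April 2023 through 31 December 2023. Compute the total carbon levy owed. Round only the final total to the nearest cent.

$565849.07

1 January – 21 January 2023: 5,259 tonnes at $36.99/tonne → $194530.41
22 January – 2 April 2023: 5,918 tonnes at $49.07/tonne → $290396.26
3 April – 31 December 2023: 2,015 tonnes at $40.16/tonne → $80922.40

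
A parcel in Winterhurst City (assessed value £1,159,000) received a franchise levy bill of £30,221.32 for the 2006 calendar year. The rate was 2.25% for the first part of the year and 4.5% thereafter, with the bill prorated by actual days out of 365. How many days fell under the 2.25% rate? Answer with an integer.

Let d = days at the first rate; then 365 − d days at the second rate.
£1,159,000 × [2.25%·d + 4.5%·(365−d)] / 365 = £30,221.32
Solving gives d = 307, so the new rate took effect on November 4, 2006.

307 days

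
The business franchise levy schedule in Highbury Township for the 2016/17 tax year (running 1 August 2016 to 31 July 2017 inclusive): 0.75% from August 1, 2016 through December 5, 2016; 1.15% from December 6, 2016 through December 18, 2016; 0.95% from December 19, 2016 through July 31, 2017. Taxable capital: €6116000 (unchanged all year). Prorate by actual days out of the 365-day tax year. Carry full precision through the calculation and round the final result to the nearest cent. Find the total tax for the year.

€54281.59

August 1 – December 5, 2016: 127 days at 0.75% → €6116000 × 0.75% × 127/365 = €15960.2466
December 6 – December 18, 2016: 13 days at 1.15% → €6116000 × 1.15% × 13/365 = €2505.0466
December 19, 2016 – July 31, 2017: 225 days at 0.95% → €6116000 × 0.95% × 225/365 = €35816.3014
Total = €54281.5945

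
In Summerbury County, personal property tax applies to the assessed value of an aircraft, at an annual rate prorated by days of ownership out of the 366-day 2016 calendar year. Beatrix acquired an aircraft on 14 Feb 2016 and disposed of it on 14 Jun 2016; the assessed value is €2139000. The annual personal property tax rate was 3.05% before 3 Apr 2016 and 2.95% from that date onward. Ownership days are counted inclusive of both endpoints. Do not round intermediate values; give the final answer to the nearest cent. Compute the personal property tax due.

14 Feb – 2 Apr 2016: 49 days at 3.05% → €2139000 × 3.05% × 49/366 = €8734.2500
3 Apr – 14 Jun 2016: 73 days at 2.95% → €2139000 × 2.95% × 73/366 = €12585.6189
Total = €21319.8689

€21319.87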